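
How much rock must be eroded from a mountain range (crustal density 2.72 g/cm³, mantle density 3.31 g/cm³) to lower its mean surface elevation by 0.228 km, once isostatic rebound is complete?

1.28 km

Net drop Δ = e − u = e − e ρ_c/ρ_m = e (ρ_m − ρ_c)/ρ_m.
e = Δ ρ_m/(ρ_m − ρ_c) = 0.228 km × 3.31/0.59 = 1.28 km.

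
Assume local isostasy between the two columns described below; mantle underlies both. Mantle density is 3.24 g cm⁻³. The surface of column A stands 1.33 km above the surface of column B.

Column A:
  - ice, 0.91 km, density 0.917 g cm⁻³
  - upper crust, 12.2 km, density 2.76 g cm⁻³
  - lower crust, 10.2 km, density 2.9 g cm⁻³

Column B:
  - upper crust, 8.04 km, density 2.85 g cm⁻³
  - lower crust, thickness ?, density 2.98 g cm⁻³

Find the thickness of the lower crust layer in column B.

Take the compensation level at the base of the deeper column (depth z_c below the surface of column A) and equate Σ ρ_i t_i down to z_c; mantle fills any gap and the z_c terms cancel.
Column A: 0.91×0.917 + 12.2×2.76 + 10.2×2.9 + (z_c − 23.31)×3.24
Column B: 1.33×0 + 8.04×2.85 + x×2.98 + (z_c − 1.33 − 8.04 − x)×3.24
The z_c×3.24 term appears on both sides and cancels. Collect the known terms of each column as K = Σ(ρt)_known − 3.24 × (depth of known layers): K_A = 64.08647 − 3.24×23.31 = −11.43793; K_B = 22.914 − 3.24×(1.33 + 8.04) = −7.4448.
Balance: K_A = K_B − x×(3.24 − 2.98), so x = (K_B − K_A)/(3.24 − 2.98) = 3.99313/0.26 = 15.4 km.

15.4 km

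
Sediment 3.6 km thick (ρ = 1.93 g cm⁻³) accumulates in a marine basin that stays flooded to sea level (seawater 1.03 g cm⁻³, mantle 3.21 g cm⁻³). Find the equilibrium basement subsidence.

Submarine loading: the sediment displaces seawater, and the subsidence is in turn flooded, so s (ρ_m − ρ_w) = t (ρ_sed − ρ_w).
s = 3.6 km × (1.93 − 1.03) / (3.21 − 1.03) = 1.49 km.

1.49 km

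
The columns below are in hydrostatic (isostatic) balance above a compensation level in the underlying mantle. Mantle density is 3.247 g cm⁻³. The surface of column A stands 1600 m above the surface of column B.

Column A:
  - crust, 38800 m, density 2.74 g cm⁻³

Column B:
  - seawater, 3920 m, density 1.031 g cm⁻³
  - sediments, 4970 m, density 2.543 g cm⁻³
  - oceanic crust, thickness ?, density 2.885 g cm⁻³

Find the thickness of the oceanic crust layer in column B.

Take the compensation level at the base of the deeper column (depth z_c below the surface of column A) and equate Σ ρ_i t_i down to z_c; mantle fills any gap and the z_c terms cancel.
Column A: 38800×2.74 + (z_c − 38800)×3.247
Column B: 1600×0 + 3920×1.031 + 4970×2.543 + x×2.885 + (z_c − 1600 − 8890 − x)×3.247
The z_c×3.247 term appears on both sides and cancels. Collect the known terms of each column as K = Σ(ρt)_known − 3.247 × (depth of known layers): K_A = 106312 − 3.247×38800 = −19671.6; K_B = 16680.23 − 3.247×(1600 + 8890) = −17380.8.
Balance: K_A = K_B − x×(3.247 − 2.885), so x = (K_B − K_A)/(3.247 − 2.885) = 2290.8/0.362 = 6330 m.

6330 m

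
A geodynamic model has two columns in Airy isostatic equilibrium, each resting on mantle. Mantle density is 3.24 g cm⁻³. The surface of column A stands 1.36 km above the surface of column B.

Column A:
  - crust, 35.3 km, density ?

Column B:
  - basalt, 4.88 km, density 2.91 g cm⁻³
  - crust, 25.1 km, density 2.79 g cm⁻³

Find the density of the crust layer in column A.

Take the compensation level at the base of the deeper column (depth z_c below the surface of column A) and equate Σ ρ_i t_i down to z_c; mantle fills any gap and the z_c terms cancel.
Column A: 35.3×ρ + (z_c − 35.3)×3.24
Column B: 1.36×0 + 4.88×2.91 + 25.1×2.79 + (z_c − 1.36 − 29.98)×3.24
The z_c×3.24 term appears on both sides and cancels. Collect the known terms of each column as K = Σ(ρt)_known − 3.24 × (depth of known layers): K_A = 0 − 3.24×35.3 = −114.372; K_B = 84.2298 − 3.24×(1.36 + 29.98) = −17.3118.
Balance: K_A + 35.3×ρ = K_B, so ρ = (K_B − K_A)/35.3 = 97.0602/35.3 = 2.75 g cm⁻³.

2.75 g cm⁻³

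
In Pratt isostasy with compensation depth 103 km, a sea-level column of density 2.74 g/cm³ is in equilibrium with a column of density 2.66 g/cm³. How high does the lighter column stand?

3.1 km

ρ_ref D = ρ (D + h) → h = D (ρ_ref − ρ)/ρ.
h = 103 km × (2.74 − 2.66)/2.66 = 3.1 km.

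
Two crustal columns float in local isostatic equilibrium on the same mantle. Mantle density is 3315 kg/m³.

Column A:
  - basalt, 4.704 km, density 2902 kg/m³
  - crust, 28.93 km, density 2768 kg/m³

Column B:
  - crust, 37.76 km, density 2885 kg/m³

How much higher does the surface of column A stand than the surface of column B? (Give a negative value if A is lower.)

0.462 km

For any compensation level in the mantle, the mantle terms cancel and isostasy reduces to e = (Σt_A − Σt_B) − (Σ(ρt)_A − Σ(ρt)_B) / ρ_m.
Σt_A = 33.634 km; Σt_B = 37.76 km; Σ(ρt)_A = 93729.248; Σ(ρt)_B = 108937.6 (in km·kg/m³).
e = (33.634 − 37.76) − (93729.248 − 108937.6) / 3315 = 0.462 km.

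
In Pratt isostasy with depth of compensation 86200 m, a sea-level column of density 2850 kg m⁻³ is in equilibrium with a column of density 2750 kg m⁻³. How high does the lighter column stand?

3130 m

ρ_ref D = ρ (D + h) → h = D (ρ_ref − ρ)/ρ.
h = 86200 m × (2850 − 2750)/2750 = 3130 m.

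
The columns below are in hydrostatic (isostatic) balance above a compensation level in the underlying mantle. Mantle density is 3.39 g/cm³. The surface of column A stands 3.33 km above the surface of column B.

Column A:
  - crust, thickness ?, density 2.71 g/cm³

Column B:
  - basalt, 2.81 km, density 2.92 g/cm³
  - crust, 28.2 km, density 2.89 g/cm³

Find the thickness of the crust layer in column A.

39.3 km

Take the compensation level at the base of the deeper column (depth z_c below the surface of column A) and equate Σ ρ_i t_i down to z_c; mantle fills any gap and the z_c terms cancel.
Column A: x×2.71 + (z_c − 0 − x)×3.39
Column B: 3.33×0 + 2.81×2.92 + 28.2×2.89 + (z_c − 3.33 − 31.01)×3.39
The z_c×3.39 term appears on both sides and cancels. Collect the known terms of each column as K = Σ(ρt)_known − 3.39 × (depth of known layers): K_A = 0 − 3.39×0 = 0; K_B = 89.7032 − 3.39×(3.33 + 31.01) = −26.7094.
Balance: K_A − x×(3.39 − 2.71) = K_B, so x = (K_A − K_B)/(3.39 − 2.71) = 26.7094/0.68 = 39.3 km.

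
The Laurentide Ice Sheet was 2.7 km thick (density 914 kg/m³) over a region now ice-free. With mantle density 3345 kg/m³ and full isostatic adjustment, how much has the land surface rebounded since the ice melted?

Removing the load lets mantle flow back in; uplift u satisfies ρ_ice t = ρ_m u.
u = t ρ_ice/ρ_m = 2.7 km × 914/3345 = 0.738 km.

0.738 km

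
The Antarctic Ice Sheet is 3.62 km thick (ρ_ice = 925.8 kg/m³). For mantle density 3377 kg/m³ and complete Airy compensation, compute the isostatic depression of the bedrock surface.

0.992 km

In Airy isostatic equilibrium: the ice load ρ_ice t is balanced by mantle displaced below, ρ_m s.
s = t ρ_ice / ρ_m = 3.62 km × 925.8/3377 = 0.992 km.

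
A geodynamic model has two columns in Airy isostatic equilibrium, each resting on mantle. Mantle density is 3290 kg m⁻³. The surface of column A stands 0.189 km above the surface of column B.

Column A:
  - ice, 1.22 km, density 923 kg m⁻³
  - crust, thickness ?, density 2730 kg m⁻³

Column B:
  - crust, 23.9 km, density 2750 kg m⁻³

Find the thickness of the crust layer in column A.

19 km

Take the compensation level at the base of the deeper column (depth z_c below the surface of column A) and equate Σ ρ_i t_i down to z_c; mantle fills any gap and the z_c terms cancel.
Column A: 1.22×923 + x×2730 + (z_c − 1.22 − x)×3290
Column B: 0.189×0 + 23.9×2750 + (z_c − 0.189 − 23.9)×3290
The z_c×3290 term appears on both sides and cancels. Collect the known terms of each column as K = Σ(ρt)_known − 3290 × (depth of known layers): K_A = 1126.06 − 3290×1.22 = −2887.74; K_B = 65725 − 3290×(0.189 + 23.9) = −13527.81.
Balance: K_A − x×(3290 − 2730) = K_B, so x = (K_A − K_B)/(3290 − 2730) = 10640.1/560 = 19 km.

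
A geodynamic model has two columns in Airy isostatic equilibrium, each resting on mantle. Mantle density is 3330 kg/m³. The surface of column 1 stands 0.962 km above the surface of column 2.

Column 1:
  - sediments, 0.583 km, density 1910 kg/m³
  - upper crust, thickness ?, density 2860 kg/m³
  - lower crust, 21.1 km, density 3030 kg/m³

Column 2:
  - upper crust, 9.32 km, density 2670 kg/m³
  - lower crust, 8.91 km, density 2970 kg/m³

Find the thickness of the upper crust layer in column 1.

Take the compensation level at the base of the deeper column (depth z_c below the surface of column 1) and equate Σ ρ_i t_i down to z_c; mantle fills any gap and the z_c terms cancel.
Column 1: 0.583×1910 + x×2860 + 21.1×3030 + (z_c − 21.683 − x)×3330
Column 2: 0.962×0 + 9.32×2670 + 8.91×2970 + (z_c − 0.962 − 18.23)×3330
The z_c×3330 term appears on both sides and cancels. Collect the known terms of each column as K = Σ(ρt)_known − 3330 × (depth of known layers): K_1 = 65046.53 − 3330×21.683 = −7157.86; K_2 = 51347.1 − 3330×(0.962 + 18.23) = −12562.26.
Balance: K_1 − x×(3330 − 2860) = K_2, so x = (K_1 − K_2)/(3330 − 2860) = 5404.4/470 = 11.5 km.

11.5 km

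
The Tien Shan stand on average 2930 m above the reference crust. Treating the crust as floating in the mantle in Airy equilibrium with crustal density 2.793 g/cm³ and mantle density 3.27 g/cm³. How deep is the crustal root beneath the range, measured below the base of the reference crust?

In Airy isostatic equilibrium: the weight of the topography is balanced by the buoyancy of the root, ρ_c h = (ρ_m − ρ_c) r.
r = h · ρ_c / (ρ_m − ρ_c) = 2930 m × 2.793 / (3.27 − 2.793) = 17200 m.

17200 m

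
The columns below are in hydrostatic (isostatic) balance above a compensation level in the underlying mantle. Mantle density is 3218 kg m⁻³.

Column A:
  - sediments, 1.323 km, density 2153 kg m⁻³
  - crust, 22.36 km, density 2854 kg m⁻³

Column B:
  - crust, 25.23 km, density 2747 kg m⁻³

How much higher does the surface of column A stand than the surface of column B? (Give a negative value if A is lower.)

−0.726 km

For any compensation level in the mantle, the mantle terms cancel and isostasy reduces to e = (Σt_A − Σt_B) − (Σ(ρt)_A − Σ(ρt)_B) / ρ_m.
Σt_A = 23.683 km; Σt_B = 25.23 km; Σ(ρt)_A = 66663.859; Σ(ρt)_B = 69306.81 (in km·kg m⁻³).
e = (23.683 − 25.23) − (66663.859 − 69306.81) / 3218 = −0.726 km.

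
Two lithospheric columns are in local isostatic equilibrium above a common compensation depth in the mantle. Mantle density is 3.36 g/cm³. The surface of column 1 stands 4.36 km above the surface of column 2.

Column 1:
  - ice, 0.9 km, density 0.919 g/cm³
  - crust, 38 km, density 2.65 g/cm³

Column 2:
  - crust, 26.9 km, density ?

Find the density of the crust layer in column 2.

Take the compensation level at the base of the deeper column (depth z_c below the surface of column 1) and equate Σ ρ_i t_i down to z_c; mantle fills any gap and the z_c terms cancel.
Column 1: 0.9×0.919 + 38×2.65 + (z_c − 38.9)×3.36
Column 2: 4.36×0 + 26.9×ρ + (z_c − 4.36 − 26.9)×3.36
The z_c×3.36 term appears on both sides and cancels. Collect the known terms of each column as K = Σ(ρt)_known − 3.36 × (depth of known layers): K_1 = 101.5271 − 3.36×38.9 = −29.1769; K_2 = 0 − 3.36×(4.36 + 26.9) = −105.0336.
Balance: K_1 = K_2 + 26.9×ρ, so ρ = (K_1 − K_2)/26.9 = 75.8567/26.9 = 2.82 g/cm³.

2.82 g/cm³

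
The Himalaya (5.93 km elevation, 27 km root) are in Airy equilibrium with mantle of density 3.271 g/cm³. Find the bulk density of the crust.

2.68 g/cm³

ρ_c h = (ρ_m − ρ_c) r → ρ_c (h + r) = ρ_m r → ρ_c = ρ_m r / (h + r).
ρ_c = 3.271 × 27 km / (5.93 km + 27 km) = 2.68 g/cm³.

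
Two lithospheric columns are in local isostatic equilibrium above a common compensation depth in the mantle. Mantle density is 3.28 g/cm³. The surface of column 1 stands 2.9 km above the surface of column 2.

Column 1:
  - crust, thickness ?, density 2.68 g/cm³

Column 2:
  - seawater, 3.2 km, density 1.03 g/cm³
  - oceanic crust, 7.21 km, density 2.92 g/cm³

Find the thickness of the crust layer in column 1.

32.2 km

Take the compensation level at the base of the deeper column (depth z_c below the surface of column 1) and equate Σ ρ_i t_i down to z_c; mantle fills any gap and the z_c terms cancel.
Column 1: x×2.68 + (z_c − 0 − x)×3.28
Column 2: 2.9×0 + 3.2×1.03 + 7.21×2.92 + (z_c − 2.9 − 10.41)×3.28
The z_c×3.28 term appears on both sides and cancels. Collect the known terms of each column as K = Σ(ρt)_known − 3.28 × (depth of known layers): K_1 = 0 − 3.28×0 = 0; K_2 = 24.3492 − 3.28×(2.9 + 10.41) = −19.3076.
Balance: K_1 − x×(3.28 − 2.68) = K_2, so x = (K_1 − K_2)/(3.28 − 2.68) = 19.3076/0.6 = 32.2 km.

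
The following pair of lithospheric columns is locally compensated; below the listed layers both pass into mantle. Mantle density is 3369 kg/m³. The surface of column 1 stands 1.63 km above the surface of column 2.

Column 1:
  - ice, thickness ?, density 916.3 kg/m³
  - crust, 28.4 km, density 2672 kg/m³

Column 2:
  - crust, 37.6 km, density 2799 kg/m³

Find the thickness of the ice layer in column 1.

Take the compensation level at the base of the deeper column (depth z_c below the surface of column 1) and equate Σ ρ_i t_i down to z_c; mantle fills any gap and the z_c terms cancel.
Column 1: x×916.3 + 28.4×2672 + (z_c − 28.4 − x)×3369
Column 2: 1.63×0 + 37.6×2799 + (z_c − 1.63 − 37.6)×3369
The z_c×3369 term appears on both sides and cancels. Collect the known terms of each column as K = Σ(ρt)_known − 3369 × (depth of known layers): K_1 = 75884.8 − 3369×28.4 = −19794.8; K_2 = 105242.4 − 3369×(1.63 + 37.6) = −26923.47.
Balance: K_1 − x×(3369 − 916.3) = K_2, so x = (K_1 − K_2)/(3369 − 916.3) = 7128.67/2452.7 = 2.91 km.

2.91 km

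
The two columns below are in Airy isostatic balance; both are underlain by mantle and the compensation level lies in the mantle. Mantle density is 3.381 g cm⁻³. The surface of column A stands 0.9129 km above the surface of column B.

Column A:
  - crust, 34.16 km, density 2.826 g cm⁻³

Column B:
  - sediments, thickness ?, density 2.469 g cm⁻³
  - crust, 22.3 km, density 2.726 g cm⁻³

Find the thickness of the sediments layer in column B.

1.39 km

Take the compensation level at the base of the deeper column (depth z_c below the surface of column A) and equate Σ ρ_i t_i down to z_c; mantle fills any gap and the z_c terms cancel.
Column A: 34.16×2.826 + (z_c − 34.16)×3.381
Column B: 0.9129×0 + x×2.469 + 22.3×2.726 + (z_c − 0.9129 − 22.3 − x)×3.381
The z_c×3.381 term appears on both sides and cancels. Collect the known terms of each column as K = Σ(ρt)_known − 3.381 × (depth of known layers): K_A = 96.53616 − 3.381×34.16 = −18.9588; K_B = 60.7898 − 3.381×(0.9129 + 22.3) = −17.6930149.
Balance: K_A = K_B − x×(3.381 − 2.469), so x = (K_B − K_A)/(3.381 − 2.469) = 1.26579/0.912 = 1.39 km.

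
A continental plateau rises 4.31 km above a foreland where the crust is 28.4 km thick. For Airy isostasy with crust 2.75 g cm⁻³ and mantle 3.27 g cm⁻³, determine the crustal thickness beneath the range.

Root depth r = h ρ_c / (ρ_m − ρ_c) = 4.31 km × 2.75 / 0.52 = 22.79 km.
Total thickness = T + h + r = 28.4 km + 4.31 km + 22.79 km = 55.5 km.

55.5 km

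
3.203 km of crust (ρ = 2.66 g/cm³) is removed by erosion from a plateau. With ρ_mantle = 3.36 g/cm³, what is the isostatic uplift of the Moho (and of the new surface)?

Unloading: uplift u = e ρ_c/ρ_m = 3.203 km × 2.66/3.36 = 2.54 km.

2.54 km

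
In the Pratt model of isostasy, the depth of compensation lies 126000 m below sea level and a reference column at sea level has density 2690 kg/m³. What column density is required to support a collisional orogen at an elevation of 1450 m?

2660 kg/m³

Pratt balance: ρ_ref D = ρ (D + h).
ρ = ρ_ref D/(D + h) = 2690 × 126000 m/(126000 m + 1450 m) = 2660 kg/m³.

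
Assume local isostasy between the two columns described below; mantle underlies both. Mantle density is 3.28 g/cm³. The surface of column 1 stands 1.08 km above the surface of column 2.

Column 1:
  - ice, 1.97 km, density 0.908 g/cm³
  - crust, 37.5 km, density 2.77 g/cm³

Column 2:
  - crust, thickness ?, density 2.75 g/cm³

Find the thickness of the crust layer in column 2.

Take the compensation level at the base of the deeper column (depth z_c below the surface of column 1) and equate Σ ρ_i t_i down to z_c; mantle fills any gap and the z_c terms cancel.
Column 1: 1.97×0.908 + 37.5×2.77 + (z_c − 39.47)×3.28
Column 2: 1.08×0 + x×2.75 + (z_c − 1.08 − 0 − x)×3.28
The z_c×3.28 term appears on both sides and cancels. Collect the known terms of each column as K = Σ(ρt)_known − 3.28 × (depth of known layers): K_1 = 105.66376 − 3.28×39.47 = −23.79784; K_2 = 0 − 3.28×(1.08 + 0) = −3.5424.
Balance: K_1 = K_2 − x×(3.28 − 2.75), so x = (K_2 − K_1)/(3.28 − 2.75) = 20.2554/0.53 = 38.2 km.

38.2 km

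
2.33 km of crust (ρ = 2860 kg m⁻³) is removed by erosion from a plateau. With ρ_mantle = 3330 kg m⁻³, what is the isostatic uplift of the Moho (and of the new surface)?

Unloading: uplift u = e ρ_c/ρ_m = 2.33 km × 2860/3330 = 2 km.

2 km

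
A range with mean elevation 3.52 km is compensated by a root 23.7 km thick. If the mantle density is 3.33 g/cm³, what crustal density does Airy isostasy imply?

2.9 g/cm³

ρ_c h = (ρ_m − ρ_c) r → ρ_c (h + r) = ρ_m r → ρ_c = ρ_m r / (h + r).
ρ_c = 3.33 × 23.7 km / (3.52 km + 23.7 km) = 2.9 g/cm³.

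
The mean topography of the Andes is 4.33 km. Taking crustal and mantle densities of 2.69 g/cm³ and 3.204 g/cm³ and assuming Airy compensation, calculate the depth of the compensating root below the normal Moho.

22.7 km

In Airy isostatic equilibrium: the weight of the topography is balanced by the buoyancy of the root, ρ_c h = (ρ_m − ρ_c) r.
r = h · ρ_c / (ρ_m − ρ_c) = 4.33 km × 2.69 / (3.204 − 2.69) = 22.7 km.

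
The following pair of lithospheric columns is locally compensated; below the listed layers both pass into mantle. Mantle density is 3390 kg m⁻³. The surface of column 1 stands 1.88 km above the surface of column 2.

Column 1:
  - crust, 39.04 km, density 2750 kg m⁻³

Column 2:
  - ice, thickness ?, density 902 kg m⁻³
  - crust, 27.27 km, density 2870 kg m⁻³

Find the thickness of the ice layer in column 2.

1.78 km

Take the compensation level at the base of the deeper column (depth z_c below the surface of column 1) and equate Σ ρ_i t_i down to z_c; mantle fills any gap and the z_c terms cancel.
Column 1: 39.04×2750 + (z_c − 39.04)×3390
Column 2: 1.88×0 + x×902 + 27.27×2870 + (z_c − 1.88 − 27.27 − x)×3390
The z_c×3390 term appears on both sides and cancels. Collect the known terms of each column as K = Σ(ρt)_known − 3390 × (depth of known layers): K_1 = 107360 − 3390×39.04 = −24985.6; K_2 = 78264.9 − 3390×(1.88 + 27.27) = −20553.6.
Balance: K_1 = K_2 − x×(3390 − 902), so x = (K_2 − K_1)/(3390 − 902) = 4432/2488 = 1.78 km.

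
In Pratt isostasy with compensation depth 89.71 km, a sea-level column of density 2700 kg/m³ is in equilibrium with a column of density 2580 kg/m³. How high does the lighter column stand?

4.17 km

ρ_ref D = ρ (D + h) → h = D (ρ_ref − ρ)/ρ.
h = 89.71 km × (2700 − 2580)/2580 = 4.17 km.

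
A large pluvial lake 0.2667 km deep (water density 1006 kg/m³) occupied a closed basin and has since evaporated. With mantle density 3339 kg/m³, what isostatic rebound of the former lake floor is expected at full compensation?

u = d ρ_w/ρ_m = 0.2667 km × 1006/3339 = 0.0804 km.

0.0804 km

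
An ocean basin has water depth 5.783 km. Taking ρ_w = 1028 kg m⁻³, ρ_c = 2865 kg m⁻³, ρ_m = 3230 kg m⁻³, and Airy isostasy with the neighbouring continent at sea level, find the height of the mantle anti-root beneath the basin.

29.1 km

By Archimedes' principle applied to the lithosphere: replacing crust with seawater at the top is compensated by replacing crust with mantle at the base: d (ρ_c − ρ_w) = a (ρ_m − ρ_c).
a = d (ρ_c − ρ_w)/(ρ_m − ρ_c) = 5.783 km × 1837/365 = 29.1 km.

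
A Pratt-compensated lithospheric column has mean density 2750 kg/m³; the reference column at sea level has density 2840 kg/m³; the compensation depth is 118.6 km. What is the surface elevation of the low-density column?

3.88 km

ρ_ref D = ρ (D + h) → h = D (ρ_ref − ρ)/ρ.
h = 118.6 km × (2840 − 2750)/2750 = 3.88 km.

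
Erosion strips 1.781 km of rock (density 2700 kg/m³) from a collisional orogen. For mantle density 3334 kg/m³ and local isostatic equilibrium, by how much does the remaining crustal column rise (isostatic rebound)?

Unloading: uplift u = e ρ_c/ρ_m = 1.781 km × 2700/3334 = 1.44 km.

1.44 km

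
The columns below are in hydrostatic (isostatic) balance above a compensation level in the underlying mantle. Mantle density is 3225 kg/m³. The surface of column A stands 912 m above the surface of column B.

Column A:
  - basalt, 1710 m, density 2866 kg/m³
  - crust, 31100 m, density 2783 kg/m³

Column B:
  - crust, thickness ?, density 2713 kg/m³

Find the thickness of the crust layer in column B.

22300 m

Take the compensation level at the base of the deeper column (depth z_c below the surface of column A) and equate Σ ρ_i t_i down to z_c; mantle fills any gap and the z_c terms cancel.
Column A: 1710×2866 + 31100×2783 + (z_c − 32810)×3225
Column B: 912×0 + x×2713 + (z_c − 912 − 0 − x)×3225
The z_c×3225 term appears on both sides and cancels. Collect the known terms of each column as K = Σ(ρt)_known − 3225 × (depth of known layers): K_A = 91452160 − 3225×32810 = −14360090; K_B = 0 − 3225×(912 + 0) = −2941200.
Balance: K_A = K_B − x×(3225 − 2713), so x = (K_B − K_A)/(3225 − 2713) = 11418900/512 = 22300 m.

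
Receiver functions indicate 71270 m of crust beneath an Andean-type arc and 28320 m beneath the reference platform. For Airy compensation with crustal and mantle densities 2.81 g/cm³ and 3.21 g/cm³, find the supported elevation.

5350 m

Excess crust Δ = 71270 m − 28320 m = 42950 m, split between elevation h and root r with h + r = Δ.
Airy balance ρ_c h = (ρ_m − ρ_c) r gives r = h ρ_c/(ρ_m − ρ_c), so h (1 + ρ_c/(ρ_m − ρ_c)) = Δ, i.e. h = Δ (ρ_m − ρ_c)/ρ_m.
h = 42950 m × 0.4/3.21 = 5350 m.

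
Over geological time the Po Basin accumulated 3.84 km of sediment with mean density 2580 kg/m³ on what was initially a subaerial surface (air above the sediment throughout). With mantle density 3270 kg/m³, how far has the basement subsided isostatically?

3.03 km

Subaerial load: s = t ρ_sed / ρ_m = 3.84 km × 2580/3270 = 3.03 km.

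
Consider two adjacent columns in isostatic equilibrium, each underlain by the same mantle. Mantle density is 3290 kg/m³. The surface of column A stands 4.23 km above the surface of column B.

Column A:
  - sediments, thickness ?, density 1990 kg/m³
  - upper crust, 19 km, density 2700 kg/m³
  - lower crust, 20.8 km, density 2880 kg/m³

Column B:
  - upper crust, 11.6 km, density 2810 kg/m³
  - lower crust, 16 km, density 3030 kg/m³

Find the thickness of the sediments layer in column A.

Take the compensation level at the base of the deeper column (depth z_c below the surface of column A) and equate Σ ρ_i t_i down to z_c; mantle fills any gap and the z_c terms cancel.
Column A: x×1990 + 19×2700 + 20.8×2880 + (z_c − 39.8 − x)×3290
Column B: 4.23×0 + 11.6×2810 + 16×3030 + (z_c − 4.23 − 27.6)×3290
The z_c×3290 term appears on both sides and cancels. Collect the known terms of each column as K = Σ(ρt)_known − 3290 × (depth of known layers): K_A = 111204 − 3290×39.8 = −19738; K_B = 81076 − 3290×(4.23 + 27.6) = −23644.7.
Balance: K_A − x×(3290 − 1990) = K_B, so x = (K_A − K_B)/(3290 − 1990) = 3906.7/1300 = 3.01 km.

3.01 km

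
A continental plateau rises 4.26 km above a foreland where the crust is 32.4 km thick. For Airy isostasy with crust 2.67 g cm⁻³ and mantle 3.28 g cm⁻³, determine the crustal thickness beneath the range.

Root depth r = h ρ_c / (ρ_m − ρ_c) = 4.26 km × 2.67 / 0.61 = 18.65 km.
Total thickness = T + h + r = 32.4 km + 4.26 km + 18.65 km = 55.3 km.

55.3 km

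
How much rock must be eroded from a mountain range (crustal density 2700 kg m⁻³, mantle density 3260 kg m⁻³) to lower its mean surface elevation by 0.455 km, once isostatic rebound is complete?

Net drop Δ = e − u = e − e ρ_c/ρ_m = e (ρ_m − ρ_c)/ρ_m.
e = Δ ρ_m/(ρ_m − ρ_c) = 0.455 km × 3260/560 = 2.65 km.

2.65 km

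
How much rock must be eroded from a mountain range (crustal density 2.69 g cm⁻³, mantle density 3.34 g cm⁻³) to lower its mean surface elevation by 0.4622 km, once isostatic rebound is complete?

2.37 km

Net drop Δ = e − u = e − e ρ_c/ρ_m = e (ρ_m − ρ_c)/ρ_m.
e = Δ ρ_m/(ρ_m − ρ_c) = 0.4622 km × 3.34/0.65 = 2.37 km.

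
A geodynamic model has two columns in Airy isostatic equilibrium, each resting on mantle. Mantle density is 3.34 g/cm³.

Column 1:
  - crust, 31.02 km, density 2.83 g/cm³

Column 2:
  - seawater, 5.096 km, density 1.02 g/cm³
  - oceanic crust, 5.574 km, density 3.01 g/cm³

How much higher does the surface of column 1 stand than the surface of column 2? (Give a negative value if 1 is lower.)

0.646 km

For any compensation level in the mantle, the mantle terms cancel and isostasy reduces to e = (Σt_1 − Σt_2) − (Σ(ρt)_1 − Σ(ρt)_2) / ρ_m.
Σt_1 = 31.02 km; Σt_2 = 10.67 km; Σ(ρt)_1 = 87.7866; Σ(ρt)_2 = 21.97566 (in km·g/cm³).
e = (31.02 − 10.67) − (87.7866 − 21.97566) / 3.34 = 0.646 km.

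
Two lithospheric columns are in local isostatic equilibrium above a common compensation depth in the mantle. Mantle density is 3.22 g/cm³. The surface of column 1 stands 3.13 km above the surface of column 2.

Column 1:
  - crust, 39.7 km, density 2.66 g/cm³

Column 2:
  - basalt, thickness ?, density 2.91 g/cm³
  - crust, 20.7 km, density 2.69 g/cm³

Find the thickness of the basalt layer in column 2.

3.81 km

Take the compensation level at the base of the deeper column (depth z_c below the surface of column 1) and equate Σ ρ_i t_i down to z_c; mantle fills any gap and the z_c terms cancel.
Column 1: 39.7×2.66 + (z_c − 39.7)×3.22
Column 2: 3.13×0 + x×2.91 + 20.7×2.69 + (z_c − 3.13 − 20.7 − x)×3.22
The z_c×3.22 term appears on both sides and cancels. Collect the known terms of each column as K = Σ(ρt)_known − 3.22 × (depth of known layers): K_1 = 105.602 − 3.22×39.7 = −22.232; K_2 = 55.683 − 3.22×(3.13 + 20.7) = −21.0496.
Balance: K_1 = K_2 − x×(3.22 − 2.91), so x = (K_2 − K_1)/(3.22 − 2.91) = 1.1824/0.31 = 3.81 km.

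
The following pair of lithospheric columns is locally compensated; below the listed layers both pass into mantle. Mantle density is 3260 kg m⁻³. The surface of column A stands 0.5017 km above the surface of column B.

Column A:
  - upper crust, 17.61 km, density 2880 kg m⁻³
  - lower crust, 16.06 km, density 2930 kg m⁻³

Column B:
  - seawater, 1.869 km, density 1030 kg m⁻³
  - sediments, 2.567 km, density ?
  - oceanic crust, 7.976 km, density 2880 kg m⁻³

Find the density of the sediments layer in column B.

2030 kg m⁻³

Take the compensation level at the base of the deeper column (depth z_c below the surface of column A) and equate Σ ρ_i t_i down to z_c; mantle fills any gap and the z_c terms cancel.
Column A: 17.61×2880 + 16.06×2930 + (z_c − 33.67)×3260
Column B: 0.5017×0 + 1.869×1030 + 2.567×ρ + 7.976×2880 + (z_c − 0.5017 − 12.412)×3260
The z_c×3260 term appears on both sides and cancels. Collect the known terms of each column as K = Σ(ρt)_known − 3260 × (depth of known layers): K_A = 97772.6 − 3260×33.67 = −11991.6; K_B = 24895.95 − 3260×(0.5017 + 12.412) = −17202.712.
Balance: K_A = K_B + 2.567×ρ, so ρ = (K_A − K_B)/2.567 = 5211.11/2.567 = 2030 kg m⁻³.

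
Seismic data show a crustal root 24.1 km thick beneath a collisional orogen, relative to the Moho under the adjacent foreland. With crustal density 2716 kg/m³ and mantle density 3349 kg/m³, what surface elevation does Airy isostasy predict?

5.62 km

By Archimedes' principle applied to the lithosphere: ρ_c h = (ρ_m − ρ_c) r.
h = r (ρ_m − ρ_c) / ρ_c = 24.1 km × (3349 − 2716) / 2716 = 5.62 km.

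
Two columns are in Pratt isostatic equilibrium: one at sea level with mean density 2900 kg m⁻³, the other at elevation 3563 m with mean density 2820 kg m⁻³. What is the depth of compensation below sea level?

126000 m

ρ_ref D = ρ (D + h) → D (ρ_ref − ρ) = ρ h.
D = ρ h/(ρ_ref − ρ) = 2820 × 3563 m/(2900 − 2820) = 126000 m.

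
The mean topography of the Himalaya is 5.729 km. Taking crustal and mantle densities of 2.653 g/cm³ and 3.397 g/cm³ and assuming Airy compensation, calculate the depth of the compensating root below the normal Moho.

By Archimedes' principle applied to the lithosphere: the weight of the topography is balanced by the buoyancy of the root, ρ_c h = (ρ_m − ρ_c) r.
r = h · ρ_c / (ρ_m − ρ_c) = 5.729 km × 2.653 / (3.397 − 2.653) = 20.4 km.

20.4 km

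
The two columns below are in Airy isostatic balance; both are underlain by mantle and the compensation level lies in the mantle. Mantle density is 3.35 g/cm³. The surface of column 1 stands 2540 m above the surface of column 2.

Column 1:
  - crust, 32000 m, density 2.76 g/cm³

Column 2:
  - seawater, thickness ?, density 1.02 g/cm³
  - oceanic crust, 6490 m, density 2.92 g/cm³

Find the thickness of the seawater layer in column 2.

Take the compensation level at the base of the deeper column (depth z_c below the surface of column 1) and equate Σ ρ_i t_i down to z_c; mantle fills any gap and the z_c terms cancel.
Column 1: 32000×2.76 + (z_c − 32000)×3.35
Column 2: 2540×0 + x×1.02 + 6490×2.92 + (z_c − 2540 − 6490 − x)×3.35
The z_c×3.35 term appears on both sides and cancels. Collect the known terms of each column as K = Σ(ρt)_known − 3.35 × (depth of known layers): K_1 = 88320 − 3.35×32000 = −18880; K_2 = 18950.8 − 3.35×(2540 + 6490) = −11299.7.
Balance: K_1 = K_2 − x×(3.35 − 1.02), so x = (K_2 − K_1)/(3.35 − 1.02) = 7580.3/2.33 = 3250 m.

3250 m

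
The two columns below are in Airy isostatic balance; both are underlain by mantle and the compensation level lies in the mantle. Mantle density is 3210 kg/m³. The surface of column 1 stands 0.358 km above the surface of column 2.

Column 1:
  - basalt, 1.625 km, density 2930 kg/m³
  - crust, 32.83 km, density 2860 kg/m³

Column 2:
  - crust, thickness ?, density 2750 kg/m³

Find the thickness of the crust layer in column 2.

23.5 km

Take the compensation level at the base of the deeper column (depth z_c below the surface of column 1) and equate Σ ρ_i t_i down to z_c; mantle fills any gap and the z_c terms cancel.
Column 1: 1.625×2930 + 32.83×2860 + (z_c − 34.455)×3210
Column 2: 0.358×0 + x×2750 + (z_c − 0.358 − 0 − x)×3210
The z_c×3210 term appears on both sides and cancels. Collect the known terms of each column as K = Σ(ρt)_known − 3210 × (depth of known layers): K_1 = 98655.05 − 3210×34.455 = −11945.5; K_2 = 0 − 3210×(0.358 + 0) = −1149.18.
Balance: K_1 = K_2 − x×(3210 − 2750), so x = (K_2 − K_1)/(3210 − 2750) = 10796.3/460 = 23.5 km.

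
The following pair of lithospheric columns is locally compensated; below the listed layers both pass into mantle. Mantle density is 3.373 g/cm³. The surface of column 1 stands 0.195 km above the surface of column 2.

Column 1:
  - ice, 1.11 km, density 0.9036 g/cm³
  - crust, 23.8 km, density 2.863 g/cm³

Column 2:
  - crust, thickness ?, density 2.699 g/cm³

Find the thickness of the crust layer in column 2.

Take the compensation level at the base of the deeper column (depth z_c below the surface of column 1) and equate Σ ρ_i t_i down to z_c; mantle fills any gap and the z_c terms cancel.
Column 1: 1.11×0.9036 + 23.8×2.863 + (z_c − 24.91)×3.373
Column 2: 0.195×0 + x×2.699 + (z_c − 0.195 − 0 − x)×3.373
The z_c×3.373 term appears on both sides and cancels. Collect the known terms of each column as K = Σ(ρt)_known − 3.373 × (depth of known layers): K_1 = 69.142396 − 3.373×24.91 = −14.879034; K_2 = 0 − 3.373×(0.195 + 0) = −0.657735.
Balance: K_1 = K_2 − x×(3.373 − 2.699), so x = (K_2 − K_1)/(3.373 − 2.699) = 14.2213/0.674 = 21.1 km.

21.1 km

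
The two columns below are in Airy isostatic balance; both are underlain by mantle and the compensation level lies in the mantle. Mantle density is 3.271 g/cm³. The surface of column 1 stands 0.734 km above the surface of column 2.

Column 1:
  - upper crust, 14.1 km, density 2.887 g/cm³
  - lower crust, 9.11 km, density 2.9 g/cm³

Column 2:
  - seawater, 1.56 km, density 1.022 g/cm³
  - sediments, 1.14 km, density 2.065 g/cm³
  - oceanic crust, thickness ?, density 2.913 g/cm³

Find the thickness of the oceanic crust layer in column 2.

Take the compensation level at the base of the deeper column (depth z_c below the surface of column 1) and equate Σ ρ_i t_i down to z_c; mantle fills any gap and the z_c terms cancel.
Column 1: 14.1×2.887 + 9.11×2.9 + (z_c − 23.21)×3.271
Column 2: 0.734×0 + 1.56×1.022 + 1.14×2.065 + x×2.913 + (z_c − 0.734 − 2.7 − x)×3.271
The z_c×3.271 term appears on both sides and cancels. Collect the known terms of each column as K = Σ(ρt)_known − 3.271 × (depth of known layers): K_1 = 67.1257 − 3.271×23.21 = −8.79421; K_2 = 3.94842 − 3.271×(0.734 + 2.7) = −7.284194.
Balance: K_1 = K_2 − x×(3.271 − 2.913), so x = (K_2 − K_1)/(3.271 − 2.913) = 1.51002/0.358 = 4.22 km.

4.22 km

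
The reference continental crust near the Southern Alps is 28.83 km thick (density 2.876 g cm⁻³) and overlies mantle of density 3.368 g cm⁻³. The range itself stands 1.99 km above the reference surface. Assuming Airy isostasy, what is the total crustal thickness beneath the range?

Root depth r = h ρ_c / (ρ_m − ρ_c) = 1.99 km × 2.876 / 0.492 = 11.63 km.
Total thickness = T + h + r = 28.83 km + 1.99 km + 11.63 km = 42.5 km.

42.5 km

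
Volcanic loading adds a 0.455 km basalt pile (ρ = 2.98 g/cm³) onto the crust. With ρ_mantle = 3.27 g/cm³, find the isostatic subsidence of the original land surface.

Subaerial loading: s = t ρ_load / ρ_m.
s = 0.455 km × 2.98/3.27 = 0.415 km.

0.415 km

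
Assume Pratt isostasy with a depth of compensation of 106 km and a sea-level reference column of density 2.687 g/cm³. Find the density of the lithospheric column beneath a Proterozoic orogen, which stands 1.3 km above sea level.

Pratt balance: ρ_ref D = ρ (D + h).
ρ = ρ_ref D/(D + h) = 2.687 × 106 km/(106 km + 1.3 km) = 2.65 g/cm³.

2.65 g/cm³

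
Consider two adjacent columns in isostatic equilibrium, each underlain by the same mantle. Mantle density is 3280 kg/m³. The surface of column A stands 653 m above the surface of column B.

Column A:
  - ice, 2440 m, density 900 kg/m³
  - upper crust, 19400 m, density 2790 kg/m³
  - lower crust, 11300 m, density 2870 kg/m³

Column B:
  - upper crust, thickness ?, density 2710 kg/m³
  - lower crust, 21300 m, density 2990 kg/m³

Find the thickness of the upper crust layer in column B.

20400 m

Take the compensation level at the base of the deeper column (depth z_c below the surface of column A) and equate Σ ρ_i t_i down to z_c; mantle fills any gap and the z_c terms cancel.
Column A: 2440×900 + 19400×2790 + 11300×2870 + (z_c − 33140)×3280
Column B: 653×0 + x×2710 + 21300×2990 + (z_c − 653 − 21300 − x)×3280
The z_c×3280 term appears on both sides and cancels. Collect the known terms of each column as K = Σ(ρt)_known − 3280 × (depth of known layers): K_A = 88753000 − 3280×33140 = −19946200; K_B = 63687000 − 3280×(653 + 21300) = −8318840.
Balance: K_A = K_B − x×(3280 − 2710), so x = (K_B − K_A)/(3280 − 2710) = 11627400/570 = 20400 m.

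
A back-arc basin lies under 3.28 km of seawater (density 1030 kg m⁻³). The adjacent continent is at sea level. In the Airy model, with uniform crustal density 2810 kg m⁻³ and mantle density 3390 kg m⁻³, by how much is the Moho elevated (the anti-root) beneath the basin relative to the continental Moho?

By Archimedes' principle applied to the lithosphere: replacing crust with seawater at the top is compensated by replacing crust with mantle at the base: d (ρ_c − ρ_w) = a (ρ_m − ρ_c).
a = d (ρ_c − ρ_w)/(ρ_m − ρ_c) = 3.28 km × 1780/580 = 10.1 km.

10.1 km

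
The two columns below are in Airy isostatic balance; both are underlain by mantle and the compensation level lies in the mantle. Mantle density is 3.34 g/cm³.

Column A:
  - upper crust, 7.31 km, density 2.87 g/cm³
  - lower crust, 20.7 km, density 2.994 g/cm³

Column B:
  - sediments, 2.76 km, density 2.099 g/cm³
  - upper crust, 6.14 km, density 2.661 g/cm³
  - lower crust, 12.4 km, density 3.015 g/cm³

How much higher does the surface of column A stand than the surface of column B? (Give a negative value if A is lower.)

For any compensation level in the mantle, the mantle terms cancel and isostasy reduces to e = (Σt_A − Σt_B) − (Σ(ρt)_A − Σ(ρt)_B) / ρ_m.
Σt_A = 28.01 km; Σt_B = 21.3 km; Σ(ρt)_A = 82.9555; Σ(ρt)_B = 59.51778 (in km·g/cm³).
e = (28.01 − 21.3) − (82.9555 − 59.51778) / 3.34 = −0.307 km.

−0.307 km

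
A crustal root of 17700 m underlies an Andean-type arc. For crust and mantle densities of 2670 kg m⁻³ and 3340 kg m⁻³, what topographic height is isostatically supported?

Balancing pressure at the compensation depth: ρ_c h = (ρ_m − ρ_c) r.
h = r (ρ_m − ρ_c) / ρ_c = 17700 m × (3340 − 2670) / 2670 = 4440 m.

4440 m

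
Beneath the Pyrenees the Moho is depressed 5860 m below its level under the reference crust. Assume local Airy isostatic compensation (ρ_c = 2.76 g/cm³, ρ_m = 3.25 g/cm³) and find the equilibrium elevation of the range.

Equating mass per unit area of the two columns: ρ_c h = (ρ_m − ρ_c) r.
h = r (ρ_m − ρ_c) / ρ_c = 5860 m × (3.25 − 2.76) / 2.76 = 1040 m.

1040 m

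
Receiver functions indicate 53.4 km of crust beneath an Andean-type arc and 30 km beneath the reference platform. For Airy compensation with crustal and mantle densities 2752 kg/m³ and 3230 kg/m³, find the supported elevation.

Excess crust Δ = 53.4 km − 30 km = 23.4 km, split between elevation h and root r with h + r = Δ.
Airy balance ρ_c h = (ρ_m − ρ_c) r gives r = h ρ_c/(ρ_m − ρ_c), so h (1 + ρ_c/(ρ_m − ρ_c)) = Δ, i.e. h = Δ (ρ_m − ρ_c)/ρ_m.
h = 23.4 km × 478/3230 = 3.46 km.

3.46 km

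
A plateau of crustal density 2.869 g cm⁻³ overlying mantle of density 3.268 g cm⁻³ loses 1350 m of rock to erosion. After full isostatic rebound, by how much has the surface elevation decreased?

Rebound u = e ρ_c/ρ_m = 1350 m × 2.869/3.268 = 1185 m.
Net surface drop = e − u = 1350 m − 1185 m = e (ρ_m − ρ_c)/ρ_m = 165 m.

165 m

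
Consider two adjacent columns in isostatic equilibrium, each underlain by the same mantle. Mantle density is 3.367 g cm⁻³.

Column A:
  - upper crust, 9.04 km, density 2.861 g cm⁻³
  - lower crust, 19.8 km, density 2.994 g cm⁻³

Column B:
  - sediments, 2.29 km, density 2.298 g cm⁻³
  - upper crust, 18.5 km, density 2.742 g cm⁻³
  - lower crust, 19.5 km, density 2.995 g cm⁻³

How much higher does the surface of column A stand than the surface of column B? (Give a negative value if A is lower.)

−2.76 km

For any compensation level in the mantle, the mantle terms cancel and isostasy reduces to e = (Σt_A − Σt_B) − (Σ(ρt)_A − Σ(ρt)_B) / ρ_m.
Σt_A = 28.84 km; Σt_B = 40.29 km; Σ(ρt)_A = 85.14464; Σ(ρt)_B = 114.39192 (in km·g cm⁻³).
e = (28.84 − 40.29) − (85.14464 − 114.39192) / 3.367 = −2.76 km.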